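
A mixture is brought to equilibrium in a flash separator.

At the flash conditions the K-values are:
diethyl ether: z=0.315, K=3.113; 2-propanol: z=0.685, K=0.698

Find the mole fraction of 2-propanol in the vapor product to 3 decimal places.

y_2-propanol = 0.611

Material balance + equilibrium reduce to Σ zᵢ(Kᵢ−1)/(1+ψ(Kᵢ−1)) = 0.
Check two-phase: ΣzᵢKᵢ = 1.459 > 1 and Σzᵢ/Kᵢ = 1.083 > 1, so g(0) = 0.459 > 0 and g(1) = -0.083 < 0.
Newton iteration, ψ⁰ = 0.47:
  ψ = 0.470: g = 0.0929, g' = -0.439 → ψ = 0.682
  ψ = 0.682: g = 0.0123, g' = -0.335 → ψ = 0.718
  ψ = 0.718: g = 0.0002, g' = -0.324 → ψ = 0.719
Converged at ψ = 0.719.
Compositions from xᵢ = zᵢ/(1+ψ(Kᵢ−1)), yᵢ = Kᵢxᵢ:
  diethyl ether: x = 0.125, y = 0.389
  2-propanol: x = 0.875, y = 0.611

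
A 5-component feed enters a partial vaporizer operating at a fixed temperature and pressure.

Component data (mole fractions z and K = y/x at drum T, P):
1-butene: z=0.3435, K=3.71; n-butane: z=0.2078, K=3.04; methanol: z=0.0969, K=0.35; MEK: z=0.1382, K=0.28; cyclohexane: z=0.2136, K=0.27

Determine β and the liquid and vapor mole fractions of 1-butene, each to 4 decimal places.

β = 0.5912, x_1-butene = 0.1320, y_1-butene = 0.4897

Newton–Raphson from β = 0.35:
  β = 0.3500: g = 0.30107, g' = -1.3608 → β = 0.5712
  β = 0.5712: g = 0.02444, g' = -1.2182 → β = 0.5913
  β = 0.5913: g = -0.00009, g' = -1.2278 → β = 0.5912
Converged at β = 0.5912.
Compositions from xᵢ = zᵢ/(1+β(Kᵢ−1)), yᵢ = Kᵢxᵢ:
  1-butene: x = 0.1320, y = 0.4897
  n-butane: x = 0.0942, y = 0.2863
  methanol: x = 0.1574, y = 0.0551
  MEK: x = 0.2406, y = 0.0674
  cyclohexane: x = 0.3758, y = 0.1015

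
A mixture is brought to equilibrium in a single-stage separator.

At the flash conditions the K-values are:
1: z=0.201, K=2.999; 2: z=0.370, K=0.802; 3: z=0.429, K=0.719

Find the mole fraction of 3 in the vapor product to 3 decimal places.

Material balance + equilibrium reduce to Σ zᵢ(Kᵢ−1)/(1+V/F(Kᵢ−1)) = 0.
Check two-phase: ΣzᵢKᵢ = 1.208 > 1 and Σzᵢ/Kᵢ = 1.125 > 1, so g(0) = 0.208 > 0 and g(1) = -0.125 < 0.
Iterate (Newton) starting at V/F = 0.39:
  V/F = 0.390: g = 0.0110, g' = -0.313 → V/F = 0.425
  V/F = 0.425: g = 0.0003, g' = -0.296 → V/F = 0.426
Converged at V/F = 0.426.
Compositions from xᵢ = zᵢ/(1+V/F(Kᵢ−1)), yᵢ = Kᵢxᵢ:
  1: x = 0.109, y = 0.325
  2: x = 0.404, y = 0.324
  3: x = 0.487, y = 0.350

y_3 = 0.350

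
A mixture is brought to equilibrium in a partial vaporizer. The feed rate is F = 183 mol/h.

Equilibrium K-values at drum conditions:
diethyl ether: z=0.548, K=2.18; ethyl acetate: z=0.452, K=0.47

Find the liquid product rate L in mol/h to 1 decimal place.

L = 63.9 mol/h

Rachford–Rice: g(ψ) = Σ zᵢ(Kᵢ−1)/(1+ψ(Kᵢ−1)) = 0.
g(0) = ΣzᵢKᵢ − 1 = 0.407 and g(1) = 1 − Σzᵢ/Kᵢ = -0.213, so a root lies in (0, 1).
Newton iteration, ψ⁰ = 0.52:
  ψ = 0.520: g = 0.0700, g' = -0.535 → ψ = 0.651
Converged at ψ = 0.651.
Then V = ψ·F = 0.6509·183 = 119.1 mol/h and L = F − V = 63.9 mol/h.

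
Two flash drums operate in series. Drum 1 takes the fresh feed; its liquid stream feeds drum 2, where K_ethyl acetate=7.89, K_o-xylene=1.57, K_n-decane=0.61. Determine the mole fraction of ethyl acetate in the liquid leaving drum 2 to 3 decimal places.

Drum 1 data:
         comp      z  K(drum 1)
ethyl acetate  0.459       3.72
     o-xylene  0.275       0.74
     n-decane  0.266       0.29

x_ethyl acetate (drum 2) = 0.024

Drum 1:
Let ψ₁ = V/F and solve Σ zᵢ(Kᵢ−1)/(1+ψ₁(Kᵢ−1)) = 0.
Check two-phase: ΣzᵢKᵢ = 1.988 > 1 and Σzᵢ/Kᵢ = 1.412 > 1, so g(0) = 0.988 > 0 and g(1) = -0.412 < 0.
Newton iteration, ψ₁⁰ = 0.5:
  ψ₁ = 0.500: g = 0.1540, g' = -0.957 → ψ₁ = 0.661
  ψ₁ = 0.661: g = 0.0040, g' = -0.937 → ψ₁ = 0.665
Converged at ψ₁ = 0.665.
Drum-1 compositions:
  ethyl acetate: x = 0.163, y = 0.608
  o-xylene: x = 0.333, y = 0.246
  n-decane: x = 0.504, y = 0.146
Drum-2 feed = drum-1 liquid: z₂ = (0.1634, 0.3325, 0.5041).
Drum 2:
Material balance + equilibrium reduce to Σ zᵢ(Kᵢ−1)/(1+ψ₂(Kᵢ−1)) = 0.
Check two-phase: ΣzᵢKᵢ = 2.119 > 1 and Σzᵢ/Kᵢ = 1.059 > 1, so g(0) = 1.119 > 0 and g(1) = -0.059 < 0.
Iterate (Newton) starting at ψ₂ = 0.5:
  ψ₂ = 0.500: g = 0.1565, g' = -0.576 → ψ₂ = 0.772
  ψ₂ = 0.772: g = 0.0286, g' = -0.403 → ψ₂ = 0.843
  ψ₂ = 0.843: g = 0.0006, g' = -0.387 → ψ₂ = 0.844
Converged at ψ₂ = 0.844.
  ethyl acetate: x = 0.024, y = 0.189
  o-xylene: x = 0.224, y = 0.352
  n-decane: x = 0.752, y = 0.458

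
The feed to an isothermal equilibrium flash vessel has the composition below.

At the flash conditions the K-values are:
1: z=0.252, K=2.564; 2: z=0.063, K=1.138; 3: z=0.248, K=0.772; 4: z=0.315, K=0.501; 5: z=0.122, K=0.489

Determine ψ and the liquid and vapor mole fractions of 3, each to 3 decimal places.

Let ψ = V/F and solve Σ zᵢ(Kᵢ−1)/(1+ψ(Kᵢ−1)) = 0.
Feasibility: ΣzᵢKᵢ = 1.127, Σzᵢ/Kᵢ = 1.353 — both > 1, two phases present.
Newton–Raphson from ψ = 0.5:
  ψ = 0.500: g = -0.1277, g' = -0.408 → ψ = 0.187
  ψ = 0.187: g = 0.0119, g' = -0.518 → ψ = 0.210
  ψ = 0.210: g = 0.0002, g' = -0.502 → ψ = 0.211
Converged at ψ = 0.211.
Compositions from xᵢ = zᵢ/(1+ψ(Kᵢ−1)), yᵢ = Kᵢxᵢ:
  1: x = 0.190, y = 0.486
  2: x = 0.061, y = 0.070
  3: x = 0.261, y = 0.201
  4: x = 0.352, y = 0.176
  5: x = 0.137, y = 0.067

ψ = 0.211, x_3 = 0.261, y_3 = 0.201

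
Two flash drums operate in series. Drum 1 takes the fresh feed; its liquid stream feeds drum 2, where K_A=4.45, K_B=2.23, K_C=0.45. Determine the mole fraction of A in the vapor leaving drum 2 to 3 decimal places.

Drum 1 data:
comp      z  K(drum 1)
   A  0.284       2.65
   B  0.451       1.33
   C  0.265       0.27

Drum 1:
Material balance + equilibrium reduce to Σ zᵢ(Kᵢ−1)/(1+ψ₁(Kᵢ−1)) = 0.
g(0) = ΣzᵢKᵢ − 1 = 0.424 and g(1) = 1 − Σzᵢ/Kᵢ = -0.428, so a root lies in (0, 1).
Newton–Raphson from ψ₁ = 0.5:
  ψ₁ = 0.500: g = 0.0799, g' = -0.619 → ψ₁ = 0.629
  ψ₁ = 0.629: g = -0.0046, g' = -0.703 → ψ₁ = 0.623
Converged at ψ₁ = 0.623.
Drum-1 compositions:
  A: x = 0.140, y = 0.371
  B: x = 0.374, y = 0.498
  C: x = 0.486, y = 0.131
Drum-2 feed = drum-1 liquid: z₂ = (0.1401, 0.3741, 0.4858).
Drum 2:
Iterate (Newton) starting at ψ₂ = 0.46:
  ψ₂ = 0.460: g = 0.1231, g' = -0.743 → ψ₂ = 0.626
  ψ₂ = 0.626: g = 0.0058, g' = -0.689 → ψ₂ = 0.634
Converged at ψ₂ = 0.634.
  A: x = 0.044, y = 0.196
  B: x = 0.210, y = 0.469
  C: x = 0.746, y = 0.336

y_A (drum 2) = 0.196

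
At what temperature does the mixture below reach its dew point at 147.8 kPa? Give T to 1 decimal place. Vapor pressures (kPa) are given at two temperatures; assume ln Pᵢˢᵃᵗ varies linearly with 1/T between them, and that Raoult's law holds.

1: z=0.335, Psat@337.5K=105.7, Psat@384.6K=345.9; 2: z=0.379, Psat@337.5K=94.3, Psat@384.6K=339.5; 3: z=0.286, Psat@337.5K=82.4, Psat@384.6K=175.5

Dew-point temperature: Σzᵢ·P/Pᵢˢᵃᵗ(T) = 1. Interpolate ln Pᵢˢᵃᵗ = aᵢ + bᵢ/T.
  T = 337.5 K: ΣzᵢP/Pᵢˢᵃᵗ = 1.5754
  T = 384.6 K: ΣzᵢP/Pᵢˢᵃᵗ = 0.5490
  T = 361.1 K: ΣzᵢP/Pᵢˢᵃᵗ = 0.8913
  T = 349.3 K: ΣzᵢP/Pᵢˢᵃᵗ = 1.1714
  T = 355.2 K: ΣzᵢP/Pᵢˢᵃᵗ = 1.0190
  T = 358.1 K: ΣzᵢP/Pᵢˢᵃᵗ = 0.9535
Interpolating between 355.2 K and 358.1 K gives T ≈ 356.0 K.

T = 356.0 K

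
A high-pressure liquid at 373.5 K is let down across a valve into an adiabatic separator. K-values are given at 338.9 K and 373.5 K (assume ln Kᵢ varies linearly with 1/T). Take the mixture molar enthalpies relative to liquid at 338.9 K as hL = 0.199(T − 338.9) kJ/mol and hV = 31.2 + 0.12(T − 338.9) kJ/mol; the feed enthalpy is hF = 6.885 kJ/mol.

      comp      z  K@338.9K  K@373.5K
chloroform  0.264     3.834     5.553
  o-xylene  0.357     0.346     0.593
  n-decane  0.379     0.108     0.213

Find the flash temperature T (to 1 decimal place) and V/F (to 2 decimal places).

T = 351.1 K, V/F = 0.15

Adiabatic flash: solve Rachford–Rice at each trial T, then check hF = ψ·hV(T) + (1−ψ)·hL(T).
  T = 338.9 K: K = (3.834, 0.346, 0.108), RR gives ψ = 0.080, H_out = 2.488 kJ/mol
  T = 373.5 K: K = (5.553, 0.593, 0.213), RR gives ψ = 0.268, H_out = 14.520 kJ/mol
  T = 356.2 K: K = (4.656, 0.459, 0.154), RR gives ψ = 0.174, H_out = 8.647 kJ/mol
  T = 347.5 K: K = (4.233, 0.400, 0.129), RR gives ψ = 0.128, H_out = 5.621 kJ/mol
  T = 351.9 K: K = (4.444, 0.429, 0.142), RR gives ψ = 0.152, H_out = 7.164 kJ/mol
  T = 349.7 K: K = (4.338, 0.414, 0.135), RR gives ψ = 0.140, H_out = 6.396 kJ/mol
Linear interpolation between T = 349.7 (H_out = 6.396) and T = 351.9 (H_out = 7.164) on hF = 6.885 gives T ≈ 351.1 K, at which ψ = 0.15.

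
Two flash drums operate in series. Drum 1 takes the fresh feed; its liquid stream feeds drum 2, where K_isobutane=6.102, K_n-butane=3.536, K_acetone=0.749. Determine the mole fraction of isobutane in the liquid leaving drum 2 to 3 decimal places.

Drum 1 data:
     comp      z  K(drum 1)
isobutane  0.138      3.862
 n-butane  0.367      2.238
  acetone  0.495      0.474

Drum 1:
Material balance + equilibrium reduce to Σ zᵢ(Kᵢ−1)/(1+ψ₁(Kᵢ−1)) = 0.
g(0) = ΣzᵢKᵢ − 1 = 0.589 and g(1) = 1 − Σzᵢ/Kᵢ = -0.244, so a root lies in (0, 1).
Newton iteration, ψ₁⁰ = 0.65:
  ψ₁ = 0.650: g = -0.0058, g' = -0.627 → ψ₁ = 0.641
Converged at ψ₁ = 0.641.
Drum-1 compositions:
  isobutane: x = 0.049, y = 0.188
  n-butane: x = 0.205, y = 0.458
  acetone: x = 0.747, y = 0.354
Drum-2 feed = drum-1 liquid: z₂ = (0.0487, 0.2047, 0.7466).
Drum 2:
Rachford–Rice: g(ψ₂) = Σ zᵢ(Kᵢ−1)/(1+ψ₂(Kᵢ−1)) = 0.
Check two-phase: ΣzᵢKᵢ = 1.580 > 1 and Σzᵢ/Kᵢ = 1.063 > 1, so g(0) = 0.580 > 0 and g(1) = -0.063 < 0.
Iterate (Newton) starting at ψ₂ = 0.65:
  ψ₂ = 0.650: g = 0.0296, g' = -0.323 → ψ₂ = 0.742
  ψ₂ = 0.742: g = 0.0018, g' = -0.285 → ψ₂ = 0.748
Converged at ψ₂ = 0.748.
  isobutane: x = 0.010, y = 0.062
  n-butane: x = 0.071, y = 0.250
  acetone: x = 0.919, y = 0.689

x_isobutane (drum 2) = 0.010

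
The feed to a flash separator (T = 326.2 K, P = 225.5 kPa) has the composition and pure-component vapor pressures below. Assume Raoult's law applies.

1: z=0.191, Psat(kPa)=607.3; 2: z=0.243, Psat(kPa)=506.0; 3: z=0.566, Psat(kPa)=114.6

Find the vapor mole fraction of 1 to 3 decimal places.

Raoult's law: Kᵢ = Pᵢˢᵃᵗ/P = Pᵢˢᵃᵗ/225.5.
  K_1 = 607.3/225.5 = 2.69313, K_2 = 506.0/225.5 = 2.24390, K_3 = 114.6/225.5 = 0.50820
Material balance + equilibrium reduce to Σ zᵢ(Kᵢ−1)/(1+β(Kᵢ−1)) = 0.
Check two-phase: ΣzᵢKᵢ = 1.347 > 1 and Σzᵢ/Kᵢ = 1.293 > 1, so g(0) = 0.347 > 0 and g(1) = -0.293 < 0.
Iterate (Newton) starting at β = 0.67:
  β = 0.670: g = -0.0988, g' = -0.537 → β = 0.486
Converged at β = 0.486.
Compositions from xᵢ = zᵢ/(1+β(Kᵢ−1)), yᵢ = Kᵢxᵢ:
  1: x = 0.105, y = 0.282
  2: x = 0.151, y = 0.340
  3: x = 0.744, y = 0.378

y_1 = 0.282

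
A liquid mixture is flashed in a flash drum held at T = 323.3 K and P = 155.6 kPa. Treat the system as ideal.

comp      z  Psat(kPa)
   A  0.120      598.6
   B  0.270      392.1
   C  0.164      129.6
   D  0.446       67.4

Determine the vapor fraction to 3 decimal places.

Raoult's law: Kᵢ = Pᵢˢᵃᵗ/P = Pᵢˢᵃᵗ/155.6.
  K_A = 598.6/155.6 = 3.84704, K_B = 392.1/155.6 = 2.51992, K_C = 129.6/155.6 = 0.83290, K_D = 67.4/155.6 = 0.43316
Let ψ = V/F and solve Σ zᵢ(Kᵢ−1)/(1+ψ(Kᵢ−1)) = 0.
g(0) = ΣzᵢKᵢ − 1 = 0.472 and g(1) = 1 − Σzᵢ/Kᵢ = -0.365, so a root lies in (0, 1).
Iterate (Newton) starting at ψ = 0.5:
  ψ = 0.500: g = -0.0086, g' = -0.652 → ψ = 0.487
Converged at ψ = 0.487.

ψ = 0.487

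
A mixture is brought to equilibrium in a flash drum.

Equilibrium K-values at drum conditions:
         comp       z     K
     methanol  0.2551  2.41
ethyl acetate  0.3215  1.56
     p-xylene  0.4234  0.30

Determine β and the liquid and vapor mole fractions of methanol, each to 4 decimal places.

β = 0.3482, x_methanol = 0.1711, y_methanol = 0.4123

Newton iteration, β⁰ = 0.5:
  β = 0.5000: g = -0.10435, g' = -0.7270 → β = 0.3565
  β = 0.3565: g = -0.00547, g' = -0.6630 → β = 0.3482
Converged at β = 0.3482.
Compositions from xᵢ = zᵢ/(1+β(Kᵢ−1)), yᵢ = Kᵢxᵢ:
  methanol: x = 0.1711, y = 0.4123
  ethyl acetate: x = 0.2690, y = 0.4197
  p-xylene: x = 0.5599, y = 0.1680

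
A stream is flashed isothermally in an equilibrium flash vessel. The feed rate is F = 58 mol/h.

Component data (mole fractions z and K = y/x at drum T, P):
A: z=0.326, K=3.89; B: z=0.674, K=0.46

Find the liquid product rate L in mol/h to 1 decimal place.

L = 36.5 mol/h

Material balance + equilibrium reduce to Σ zᵢ(Kᵢ−1)/(1+ψ(Kᵢ−1)) = 0.
Feasibility: ΣzᵢKᵢ = 1.578, Σzᵢ/Kᵢ = 1.549 — both > 1, two phases present.
Binary case is linear: z₁(K₁−1)(1+ψ(K₂−1)) + z₂(K₂−1)(1+ψ(K₁−1)) = 0
⇒ ψ = [z₁(K₁−1)+z₂(K₂−1)] / [−(K₁−1)(K₂−1)] = 0.5782/1.5606 = 0.370
Then V = ψ·F = 0.3705·58 = 21.5 mol/h and L = F − V = 36.5 mol/h.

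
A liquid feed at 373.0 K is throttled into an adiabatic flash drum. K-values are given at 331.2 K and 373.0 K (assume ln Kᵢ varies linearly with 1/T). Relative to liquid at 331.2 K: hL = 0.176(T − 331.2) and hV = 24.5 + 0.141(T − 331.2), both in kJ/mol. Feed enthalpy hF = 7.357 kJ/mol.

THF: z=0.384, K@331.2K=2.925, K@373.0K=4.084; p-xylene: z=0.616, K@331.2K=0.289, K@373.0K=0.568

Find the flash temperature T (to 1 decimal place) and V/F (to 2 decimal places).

T = 336.5 K, V/F = 0.26

Adiabatic flash: solve Rachford–Rice at each trial T, then check hF = ψ·hV(T) + (1−ψ)·hL(T).
  T = 331.2 K: K = (2.925, 0.289), RR gives ψ = 0.220, H_out = 5.392 kJ/mol
  T = 373.0 K: K = (4.084, 0.568), RR gives ψ = 0.689, H_out = 23.233 kJ/mol
  T = 352.1 K: K = (3.491, 0.413), RR gives ψ = 0.407, H_out = 13.358 kJ/mol
  T = 341.6 K: K = (3.203, 0.347), RR gives ψ = 0.309, H_out = 9.279 kJ/mol
  T = 336.4 K: K = (3.063, 0.317), RR gives ψ = 0.264, H_out = 7.330 kJ/mol
  T = 339.0 K: K = (3.132, 0.332), RR gives ψ = 0.286, H_out = 8.302 kJ/mol
  T = 337.7 K: K = (3.098, 0.325), RR gives ψ = 0.275, H_out = 7.815 kJ/mol
Linear interpolation between T = 336.4 (H_out = 7.330) and T = 337.7 (H_out = 7.815) on hF = 7.357 gives T ≈ 336.5 K, at which ψ = 0.26.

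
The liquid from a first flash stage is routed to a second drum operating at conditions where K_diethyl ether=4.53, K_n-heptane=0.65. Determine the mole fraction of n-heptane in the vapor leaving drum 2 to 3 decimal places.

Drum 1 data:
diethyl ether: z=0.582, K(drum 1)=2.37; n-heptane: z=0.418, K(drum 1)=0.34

y_n-heptane (drum 2) = 0.591

Drum 1:
Rachford–Rice: g(ψ₁) = Σ zᵢ(Kᵢ−1)/(1+ψ₁(Kᵢ−1)) = 0.
Check two-phase: ΣzᵢKᵢ = 1.521 > 1 and Σzᵢ/Kᵢ = 1.475 > 1, so g(0) = 0.521 > 0 and g(1) = -0.475 < 0.
Binary case is linear: z₁(K₁−1)(1+ψ₁(K₂−1)) + z₂(K₂−1)(1+ψ₁(K₁−1)) = 0
⇒ ψ₁ = [z₁(K₁−1)+z₂(K₂−1)] / [−(K₁−1)(K₂−1)] = 0.5215/0.9042 = 0.577
Drum-1 compositions:
  diethyl ether: x = 0.325, y = 0.771
  n-heptane: x = 0.675, y = 0.229
Drum-2 feed = drum-1 liquid: z₂ = (0.3251, 0.6749).
Drum 2:
Binary case is linear: z₁(K₁−1)(1+ψ₂(K₂−1)) + z₂(K₂−1)(1+ψ₂(K₁−1)) = 0
⇒ ψ₂ = [z₁(K₁−1)+z₂(K₂−1)] / [−(K₁−1)(K₂−1)] = 0.9115/1.2355 = 0.738
  diethyl ether: x = 0.090, y = 0.409
  n-heptane: x = 0.910, y = 0.591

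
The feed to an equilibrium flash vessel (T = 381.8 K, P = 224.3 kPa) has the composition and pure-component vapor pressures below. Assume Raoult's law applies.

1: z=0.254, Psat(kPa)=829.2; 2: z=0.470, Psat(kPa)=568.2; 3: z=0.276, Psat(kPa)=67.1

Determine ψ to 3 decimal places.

Raoult's law: Kᵢ = Pᵢˢᵃᵗ/P = Pᵢˢᵃᵗ/224.3.
  K_1 = 829.2/224.3 = 3.69683, K_2 = 568.2/224.3 = 2.53321, K_3 = 67.1/224.3 = 0.29915
Rachford–Rice: g(ψ) = Σ zᵢ(Kᵢ−1)/(1+ψ(Kᵢ−1)) = 0.
Check two-phase: ΣzᵢKᵢ = 2.212 > 1 and Σzᵢ/Kᵢ = 1.177 > 1, so g(0) = 1.212 > 0 and g(1) = -0.177 < 0.
Newton–Raphson from ψ = 0.42:
  ψ = 0.420: g = 0.4854, g' = -1.087 → ψ = 0.866
  ψ = 0.866: g = 0.0222, g' = -1.249 → ψ = 0.884
Converged at ψ = 0.884.

ψ = 0.884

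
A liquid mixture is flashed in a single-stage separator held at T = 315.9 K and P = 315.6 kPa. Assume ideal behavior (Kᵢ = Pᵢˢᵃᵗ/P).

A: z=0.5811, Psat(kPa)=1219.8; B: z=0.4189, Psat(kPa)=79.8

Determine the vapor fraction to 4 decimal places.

ψ = 0.6315

Raoult's law: Kᵢ = Pᵢˢᵃᵗ/P = Pᵢˢᵃᵗ/315.6.
  K_A = 1219.8/315.6 = 3.865019, K_B = 79.8/315.6 = 0.252852
Binary case is linear: z₁(K₁−1)(1+ψ(K₂−1)) + z₂(K₂−1)(1+ψ(K₁−1)) = 0
⇒ ψ = [z₁(K₁−1)+z₂(K₂−1)] / [−(K₁−1)(K₂−1)] = 1.35188/2.14059 = 0.6315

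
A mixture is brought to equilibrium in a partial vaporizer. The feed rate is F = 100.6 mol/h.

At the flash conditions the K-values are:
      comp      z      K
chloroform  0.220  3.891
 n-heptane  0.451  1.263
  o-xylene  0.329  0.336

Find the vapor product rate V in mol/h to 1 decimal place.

Material balance + equilibrium reduce to Σ zᵢ(Kᵢ−1)/(1+V/F(Kᵢ−1)) = 0.
Check two-phase: ΣzᵢKᵢ = 1.536 > 1 and Σzᵢ/Kᵢ = 1.393 > 1, so g(0) = 0.536 > 0 and g(1) = -0.393 < 0.
Iterate (Newton) starting at V/F = 0.55:
  V/F = 0.550: g = 0.0051, g' = -0.658 → V/F = 0.558
Converged at V/F = 0.558.
Then V = V/F·F = 0.5577·100.6 = 56.1 mol/h and L = F − V = 44.5 mol/h.

V = 56.1 mol/h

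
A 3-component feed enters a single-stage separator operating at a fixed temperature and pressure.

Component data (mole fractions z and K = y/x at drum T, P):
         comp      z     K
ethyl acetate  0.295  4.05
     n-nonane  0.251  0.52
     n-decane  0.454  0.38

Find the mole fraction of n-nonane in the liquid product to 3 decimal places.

Material balance + equilibrium reduce to Σ zᵢ(Kᵢ−1)/(1+V/F(Kᵢ−1)) = 0.
Check two-phase: ΣzᵢKᵢ = 1.498 > 1 and Σzᵢ/Kᵢ = 1.750 > 1, so g(0) = 0.498 > 0 and g(1) = -0.750 < 0.
Newton iteration, V/F⁰ = 0.65:
  V/F = 0.650: g = -0.3449, g' = -0.920 → V/F = 0.275
  V/F = 0.275: g = 0.0109, g' = -1.142 → V/F = 0.285
Converged at V/F = 0.285.
Compositions from xᵢ = zᵢ/(1+V/F(Kᵢ−1)), yᵢ = Kᵢxᵢ:
  ethyl acetate: x = 0.158, y = 0.639
  n-nonane: x = 0.291, y = 0.151
  n-decane: x = 0.551, y = 0.210

x_n-nonane = 0.291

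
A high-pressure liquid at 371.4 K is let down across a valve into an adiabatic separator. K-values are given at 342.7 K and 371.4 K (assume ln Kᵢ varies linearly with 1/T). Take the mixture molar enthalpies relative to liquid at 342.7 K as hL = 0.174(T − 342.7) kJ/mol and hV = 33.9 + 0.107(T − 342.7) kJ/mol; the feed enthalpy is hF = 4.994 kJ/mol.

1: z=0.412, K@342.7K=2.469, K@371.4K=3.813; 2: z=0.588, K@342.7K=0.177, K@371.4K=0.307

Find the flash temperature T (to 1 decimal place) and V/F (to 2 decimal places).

T = 345.4 K, V/F = 0.13

Adiabatic flash: solve Rachford–Rice at each trial T, then check hF = ψ·hV(T) + (1−ψ)·hL(T).
  T = 342.7 K: K = (2.469, 0.177), RR gives ψ = 0.100, H_out = 3.401 kJ/mol
  T = 371.4 K: K = (3.813, 0.307), RR gives ψ = 0.385, H_out = 17.321 kJ/mol
  T = 357.0 K: K = (3.093, 0.235), RR gives ψ = 0.258, H_out = 10.985 kJ/mol
  T = 349.9 K: K = (2.772, 0.205), RR gives ψ = 0.186, H_out = 7.481 kJ/mol
  T = 346.3 K: K = (2.618, 0.191), RR gives ψ = 0.146, H_out = 5.525 kJ/mol
  T = 344.5 K: K = (2.543, 0.184), RR gives ψ = 0.124, H_out = 4.487 kJ/mol
Linear interpolation between T = 344.5 (H_out = 4.487) and T = 346.3 (H_out = 5.525) on hF = 4.994 gives T ≈ 345.4 K, at which ψ = 0.13.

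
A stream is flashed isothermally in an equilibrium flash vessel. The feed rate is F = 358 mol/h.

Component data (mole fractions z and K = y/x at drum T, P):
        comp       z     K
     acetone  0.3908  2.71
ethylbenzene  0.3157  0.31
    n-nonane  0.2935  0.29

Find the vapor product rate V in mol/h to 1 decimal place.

Newton–Raphson from β = 0.54:
  β = 0.5400: g = -0.33772, g' = -1.0799 → β = 0.2273
  β = 0.2273: g = -0.02558, g' = -1.0144 → β = 0.2020
  β = 0.2020: g = 0.00026, g' = -1.0358 → β = 0.2023
Converged at β = 0.2023.
Then V = β·F = 0.2023·358 = 72.4 mol/h and L = F − V = 285.6 mol/h.

V = 72.4 mol/h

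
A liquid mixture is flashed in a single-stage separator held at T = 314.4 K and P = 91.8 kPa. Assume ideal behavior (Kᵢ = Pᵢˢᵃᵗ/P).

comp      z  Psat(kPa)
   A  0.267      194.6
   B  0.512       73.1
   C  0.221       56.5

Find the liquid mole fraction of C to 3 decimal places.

Raoult's law: Kᵢ = Pᵢˢᵃᵗ/P = Pᵢˢᵃᵗ/91.8.
  K_A = 194.6/91.8 = 2.11983, K_B = 73.1/91.8 = 0.79630, K_C = 56.5/91.8 = 0.61547
Material balance + equilibrium reduce to Σ zᵢ(Kᵢ−1)/(1+ψ(Kᵢ−1)) = 0.
Feasibility: ΣzᵢKᵢ = 1.110, Σzᵢ/Kᵢ = 1.128 — both > 1, two phases present.
Newton iteration, ψ⁰ = 0.5:
  ψ = 0.500: g = -0.0297, g' = -0.214 → ψ = 0.361
  ψ = 0.361: g = 0.0016, g' = -0.239 → ψ = 0.368
Converged at ψ = 0.368.
Compositions from xᵢ = zᵢ/(1+ψ(Kᵢ−1)), yᵢ = Kᵢxᵢ:
  A: x = 0.189, y = 0.401
  B: x = 0.553, y = 0.441
  C: x = 0.257, y = 0.158

x_C = 0.257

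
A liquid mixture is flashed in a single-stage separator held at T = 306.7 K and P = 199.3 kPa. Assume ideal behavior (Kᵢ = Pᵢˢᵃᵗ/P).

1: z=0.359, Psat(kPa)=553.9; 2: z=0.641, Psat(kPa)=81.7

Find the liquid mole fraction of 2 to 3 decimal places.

x_2 = 0.751

Raoult's law: Kᵢ = Pᵢˢᵃᵗ/P = Pᵢˢᵃᵗ/199.3.
  K_1 = 553.9/199.3 = 2.77923, K_2 = 81.7/199.3 = 0.40993
Binary case is linear: z₁(K₁−1)(1+β(K₂−1)) + z₂(K₂−1)(1+β(K₁−1)) = 0
⇒ β = [z₁(K₁−1)+z₂(K₂−1)] / [−(K₁−1)(K₂−1)] = 0.2605/1.0499 = 0.248
Compositions from xᵢ = zᵢ/(1+β(Kᵢ−1)), yᵢ = Kᵢxᵢ:
  1: x = 0.249, y = 0.692
  2: x = 0.751, y = 0.308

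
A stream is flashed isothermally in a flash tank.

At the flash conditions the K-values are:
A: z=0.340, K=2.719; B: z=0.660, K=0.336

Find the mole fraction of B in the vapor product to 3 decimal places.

Let ψ = V/F and solve Σ zᵢ(Kᵢ−1)/(1+ψ(Kᵢ−1)) = 0.
Check two-phase: ΣzᵢKᵢ = 1.146 > 1 and Σzᵢ/Kᵢ = 2.089 > 1, so g(0) = 0.146 > 0 and g(1) = -1.089 < 0.
Newton iteration, ψ⁰ = 0.5:
  ψ = 0.500: g = -0.3417, g' = -0.943 → ψ = 0.137
  ψ = 0.137: g = -0.0095, g' = -1.010 → ψ = 0.128
Converged at ψ = 0.128.
Compositions from xᵢ = zᵢ/(1+ψ(Kᵢ−1)), yᵢ = Kᵢxᵢ:
  A: x = 0.279, y = 0.758
  B: x = 0.721, y = 0.242

y_B = 0.242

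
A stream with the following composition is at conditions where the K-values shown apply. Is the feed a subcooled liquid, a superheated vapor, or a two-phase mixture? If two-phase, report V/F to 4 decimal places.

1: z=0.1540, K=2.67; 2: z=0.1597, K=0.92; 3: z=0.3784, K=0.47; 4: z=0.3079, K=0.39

subcooled liquid

ΣzᵢKᵢ = 0.8560; Σzᵢ/Kᵢ = 1.8259.
Since ΣzᵢKᵢ < 1 the mixture is below its bubble point — single liquid phase.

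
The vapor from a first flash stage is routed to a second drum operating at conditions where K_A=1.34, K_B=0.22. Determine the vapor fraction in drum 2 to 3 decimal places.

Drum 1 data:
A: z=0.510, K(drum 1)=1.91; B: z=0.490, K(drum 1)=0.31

Drum 1:
Material balance + equilibrium reduce to Σ zᵢ(Kᵢ−1)/(1+ψ₁(Kᵢ−1)) = 0.
g(0) = ΣzᵢKᵢ − 1 = 0.126 and g(1) = 1 − Σzᵢ/Kᵢ = -0.848, so a root lies in (0, 1).
Binary case is linear: z₁(K₁−1)(1+ψ₁(K₂−1)) + z₂(K₂−1)(1+ψ₁(K₁−1)) = 0
⇒ ψ₁ = [z₁(K₁−1)+z₂(K₂−1)] / [−(K₁−1)(K₂−1)] = 0.1260/0.6279 = 0.201
Drum-1 compositions:
  A: x = 0.431, y = 0.824
  B: x = 0.569, y = 0.176
Drum-2 feed = drum-1 vapor: z₂ = (0.8237, 0.1763).
Drum 2:
Rachford–Rice: g(ψ₂) = Σ zᵢ(Kᵢ−1)/(1+ψ₂(Kᵢ−1)) = 0.
Check two-phase: ΣzᵢKᵢ = 1.143 > 1 and Σzᵢ/Kᵢ = 1.416 > 1, so g(0) = 0.143 > 0 and g(1) = -0.416 < 0.
Iterate (Newton) starting at ψ₂ = 0.65:
  ψ₂ = 0.650: g = -0.0496, g' = -0.505 → ψ₂ = 0.552
  ψ₂ = 0.552: g = -0.0056, g' = -0.398 → ψ₂ = 0.538
  ψ₂ = 0.538: g = -0.0001, g' = -0.386 → ψ₂ = 0.537
Converged at ψ₂ = 0.537.
  A: x = 0.696, y = 0.933
  B: x = 0.304, y = 0.067

V/F (drum 2) = 0.537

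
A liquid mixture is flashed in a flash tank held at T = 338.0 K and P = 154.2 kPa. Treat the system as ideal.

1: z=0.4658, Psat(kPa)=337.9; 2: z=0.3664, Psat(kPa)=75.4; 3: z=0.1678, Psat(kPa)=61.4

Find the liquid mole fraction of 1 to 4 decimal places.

Raoult's law: Kᵢ = Pᵢˢᵃᵗ/P = Pᵢˢᵃᵗ/154.2.
  K_1 = 337.9/154.2 = 2.191310, K_2 = 75.4/154.2 = 0.488975, K_3 = 61.4/154.2 = 0.398184
Let ψ = V/F and solve Σ zᵢ(Kᵢ−1)/(1+ψ(Kᵢ−1)) = 0.
g(0) = ΣzᵢKᵢ − 1 = 0.2667 and g(1) = 1 − Σzᵢ/Kᵢ = -0.3833, so a root lies in (0, 1).
Newton iteration, ψ⁰ = 0.56:
  ψ = 0.5600: g = -0.08177, g' = -0.5639 → ψ = 0.4150
  ψ = 0.4150: g = -0.00091, g' = -0.5581 → ψ = 0.4134
Converged at ψ = 0.4134.
Compositions from xᵢ = zᵢ/(1+ψ(Kᵢ−1)), yᵢ = Kᵢxᵢ:
  1: x = 0.3121, y = 0.6839
  2: x = 0.4645, y = 0.2271
  3: x = 0.2234, y = 0.0889

x_1 = 0.3121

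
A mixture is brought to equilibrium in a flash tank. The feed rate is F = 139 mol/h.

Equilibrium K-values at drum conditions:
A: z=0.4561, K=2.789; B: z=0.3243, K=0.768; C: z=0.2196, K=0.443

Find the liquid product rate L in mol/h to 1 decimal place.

L = 21.5 mol/h

Newton iteration, β⁰ = 0.67:
  β = 0.6700: g = 0.08690, g' = -0.4999 → β = 0.8438
  β = 0.8438: g = 0.00078, g' = -0.5013 → β = 0.8454
Converged at β = 0.8454.
Then V = β·F = 0.8454·139 = 117.5 mol/h and L = F − V = 21.5 mol/h.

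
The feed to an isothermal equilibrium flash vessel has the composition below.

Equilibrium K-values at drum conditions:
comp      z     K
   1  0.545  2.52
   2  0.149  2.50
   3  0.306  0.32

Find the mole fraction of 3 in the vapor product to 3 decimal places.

Rachford–Rice: g(V/F) = Σ zᵢ(Kᵢ−1)/(1+V/F(Kᵢ−1)) = 0.
Feasibility: ΣzᵢKᵢ = 1.844, Σzᵢ/Kᵢ = 1.232 — both > 1, two phases present.
Iterate (Newton) starting at V/F = 0.5:
  V/F = 0.500: g = 0.2831, g' = -0.841 → V/F = 0.837
  V/F = 0.837: g = -0.0190, g' = -1.072 → V/F = 0.819
Converged at V/F = 0.819.
Compositions from xᵢ = zᵢ/(1+V/F(Kᵢ−1)), yᵢ = Kᵢxᵢ:
  1: x = 0.243, y = 0.612
  2: x = 0.067, y = 0.167
  3: x = 0.690, y = 0.221

y_3 = 0.221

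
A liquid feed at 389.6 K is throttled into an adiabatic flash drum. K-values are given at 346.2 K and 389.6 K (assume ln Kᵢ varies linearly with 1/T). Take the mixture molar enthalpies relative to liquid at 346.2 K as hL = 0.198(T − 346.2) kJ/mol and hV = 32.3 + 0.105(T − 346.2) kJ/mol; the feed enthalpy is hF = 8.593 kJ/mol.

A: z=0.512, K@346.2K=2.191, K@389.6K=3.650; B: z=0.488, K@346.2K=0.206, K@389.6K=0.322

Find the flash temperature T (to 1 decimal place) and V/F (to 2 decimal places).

Adiabatic flash: solve Rachford–Rice at each trial T, then check hF = ψ·hV(T) + (1−ψ)·hL(T).
  T = 346.2 K: K = (2.191, 0.206), RR gives ψ = 0.235, H_out = 7.594 kJ/mol
  T = 389.6 K: K = (3.650, 0.322), RR gives ψ = 0.571, H_out = 24.732 kJ/mol
  T = 367.9 K: K = (2.871, 0.261), RR gives ψ = 0.432, H_out = 17.377 kJ/mol
  T = 357.0 K: K = (2.517, 0.233), RR gives ψ = 0.345, H_out = 12.948 kJ/mol
  T = 351.6 K: K = (2.351, 0.219), RR gives ψ = 0.294, H_out = 10.429 kJ/mol
  T = 348.9 K: K = (2.270, 0.212), RR gives ψ = 0.266, H_out = 9.057 kJ/mol
  T = 347.5 K: K = (2.229, 0.209), RR gives ψ = 0.250, H_out = 8.311 kJ/mol
Linear interpolation between T = 347.5 (H_out = 8.311) and T = 348.9 (H_out = 9.057) on hF = 8.593 gives T ≈ 348.0 K, at which ψ = 0.26.

T = 348.0 K, V/F = 0.26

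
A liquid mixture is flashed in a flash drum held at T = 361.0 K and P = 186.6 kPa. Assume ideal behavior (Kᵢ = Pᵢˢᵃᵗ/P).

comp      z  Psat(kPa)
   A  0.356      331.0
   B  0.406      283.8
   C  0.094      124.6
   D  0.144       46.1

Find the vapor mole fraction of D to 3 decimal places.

y_D = 0.091

Raoult's law: Kᵢ = Pᵢˢᵃᵗ/P = Pᵢˢᵃᵗ/186.6.
  K_A = 331.0/186.6 = 1.77385, K_B = 283.8/186.6 = 1.52090, K_C = 124.6/186.6 = 0.66774, K_D = 46.1/186.6 = 0.24705
Rachford–Rice: g(V/F) = Σ zᵢ(Kᵢ−1)/(1+V/F(Kᵢ−1)) = 0.
g(0) = ΣzᵢKᵢ − 1 = 0.347 and g(1) = 1 − Σzᵢ/Kᵢ = -0.191, so a root lies in (0, 1).
Iterate (Newton) starting at V/F = 0.44:
  V/F = 0.440: g = 0.1788, g' = -0.388 → V/F = 0.901
  V/F = 0.901: g = -0.0750, g' = -0.934 → V/F = 0.820
  V/F = 0.820: g = -0.0097, g' = -0.712 → V/F = 0.807
  V/F = 0.807: g = -0.0002, g' = -0.684 → V/F = 0.806
Converged at V/F = 0.806.
Compositions from xᵢ = zᵢ/(1+V/F(Kᵢ−1)), yᵢ = Kᵢxᵢ:
  A: x = 0.219, y = 0.389
  B: x = 0.286, y = 0.435
  C: x = 0.128, y = 0.086
  D: x = 0.366, y = 0.091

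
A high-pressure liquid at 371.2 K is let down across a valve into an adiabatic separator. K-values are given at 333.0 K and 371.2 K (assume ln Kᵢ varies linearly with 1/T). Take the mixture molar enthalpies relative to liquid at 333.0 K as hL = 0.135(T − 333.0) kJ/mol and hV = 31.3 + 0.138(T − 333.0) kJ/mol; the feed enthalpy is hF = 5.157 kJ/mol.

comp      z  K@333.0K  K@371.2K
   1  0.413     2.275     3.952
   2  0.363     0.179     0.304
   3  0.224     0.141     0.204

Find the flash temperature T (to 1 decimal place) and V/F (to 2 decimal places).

T = 340.7 K, V/F = 0.13

Adiabatic flash: solve Rachford–Rice at each trial T, then check hF = ψ·hV(T) + (1−ψ)·hL(T).
  T = 333.0 K: K = (2.275, 0.179, 0.141), RR gives ψ = 0.034, H_out = 1.062 kJ/mol
  T = 371.2 K: K = (3.952, 0.304, 0.204), RR gives ψ = 0.363, H_out = 16.554 kJ/mol
  T = 352.1 K: K = (3.044, 0.237, 0.171), RR gives ψ = 0.237, H_out = 9.995 kJ/mol
  T = 342.6 K: K = (2.644, 0.207, 0.156), RR gives ψ = 0.151, H_out = 6.031 kJ/mol
  T = 337.8 K: K = (2.455, 0.193, 0.148), RR gives ψ = 0.098, H_out = 3.706 kJ/mol
  T = 340.2 K: K = (2.549, 0.200, 0.152), RR gives ψ = 0.125, H_out = 4.902 kJ/mol
Linear interpolation between T = 340.2 (H_out = 4.902) and T = 342.6 (H_out = 6.031) on hF = 5.157 gives T ≈ 340.7 K, at which ψ = 0.13.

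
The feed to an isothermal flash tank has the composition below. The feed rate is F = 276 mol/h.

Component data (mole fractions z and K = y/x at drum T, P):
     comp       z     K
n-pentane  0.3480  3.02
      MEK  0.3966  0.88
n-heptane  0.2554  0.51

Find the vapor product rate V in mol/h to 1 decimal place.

Material balance + equilibrium reduce to Σ zᵢ(Kᵢ−1)/(1+ψ(Kᵢ−1)) = 0.
g(0) = ΣzᵢKᵢ − 1 = 0.5302 and g(1) = 1 − Σzᵢ/Kᵢ = -0.0667, so a root lies in (0, 1).
Newton–Raphson from ψ = 0.44:
  ψ = 0.4400: g = 0.16238, g' = -0.5041 → ψ = 0.7622
  ψ = 0.7622: g = 0.02468, g' = -0.3833 → ψ = 0.8265
  ψ = 0.8265: g = 0.00015, g' = -0.3795 → ψ = 0.8270
Converged at ψ = 0.8270.
Then V = ψ·F = 0.8270·276 = 228.2 mol/h and L = F − V = 47.8 mol/h.

V = 228.2 mol/h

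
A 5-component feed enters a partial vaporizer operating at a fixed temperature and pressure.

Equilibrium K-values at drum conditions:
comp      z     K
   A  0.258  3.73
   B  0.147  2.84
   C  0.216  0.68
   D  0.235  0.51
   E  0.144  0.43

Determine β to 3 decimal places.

β = 0.635

Rachford–Rice: g(β) = Σ zᵢ(Kᵢ−1)/(1+β(Kᵢ−1)) = 0.
Feasibility: ΣzᵢKᵢ = 1.708, Σzᵢ/Kᵢ = 1.234 — both > 1, two phases present.
Newton iteration, β⁰ = 0.32:
  β = 0.320: g = 0.2322, g' = -0.922 → β = 0.572
  β = 0.572: g = 0.0404, g' = -0.656 → β = 0.633
  β = 0.633: g = 0.0008, g' = -0.632 → β = 0.635
Converged at β = 0.635.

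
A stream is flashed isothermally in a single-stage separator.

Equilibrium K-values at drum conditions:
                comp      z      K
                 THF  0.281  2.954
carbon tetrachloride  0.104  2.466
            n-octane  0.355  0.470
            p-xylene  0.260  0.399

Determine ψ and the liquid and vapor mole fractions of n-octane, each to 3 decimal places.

Material balance + equilibrium reduce to Σ zᵢ(Kᵢ−1)/(1+ψ(Kᵢ−1)) = 0.
Check two-phase: ΣzᵢKᵢ = 1.357 > 1 and Σzᵢ/Kᵢ = 1.544 > 1, so g(0) = 0.357 > 0 and g(1) = -0.544 < 0.
Newton–Raphson from ψ = 0.35:
  ψ = 0.350: g = -0.0021, g' = -0.777 → ψ = 0.347
Converged at ψ = 0.347.
Compositions from xᵢ = zᵢ/(1+ψ(Kᵢ−1)), yᵢ = Kᵢxᵢ:
  THF: x = 0.167, y = 0.494
  carbon tetrachloride: x = 0.069, y = 0.170
  n-octane: x = 0.435, y = 0.204
  p-xylene: x = 0.329, y = 0.131

ψ = 0.347, x_n-octane = 0.435, y_n-octane = 0.204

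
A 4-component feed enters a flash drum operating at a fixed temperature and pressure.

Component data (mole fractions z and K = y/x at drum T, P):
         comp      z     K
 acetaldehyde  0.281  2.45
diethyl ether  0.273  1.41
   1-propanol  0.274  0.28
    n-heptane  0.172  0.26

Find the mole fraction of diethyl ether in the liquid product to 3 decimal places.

x_diethyl ether = 0.247

Material balance + equilibrium reduce to Σ zᵢ(Kᵢ−1)/(1+ψ(Kᵢ−1)) = 0.
g(0) = ΣzᵢKᵢ − 1 = 0.195 and g(1) = 1 − Σzᵢ/Kᵢ = -0.948, so a root lies in (0, 1).
Newton iteration, ψ⁰ = 0.5:
  ψ = 0.500: g = -0.1812, g' = -0.814 → ψ = 0.277
  ψ = 0.277: g = -0.0157, g' = -0.708 → ψ = 0.255
Converged at ψ = 0.255.
Compositions from xᵢ = zᵢ/(1+ψ(Kᵢ−1)), yᵢ = Kᵢxᵢ:
  acetaldehyde: x = 0.205, y = 0.502
  diethyl ether: x = 0.247, y = 0.348
  1-propanol: x = 0.336, y = 0.094
  n-heptane: x = 0.212, y = 0.055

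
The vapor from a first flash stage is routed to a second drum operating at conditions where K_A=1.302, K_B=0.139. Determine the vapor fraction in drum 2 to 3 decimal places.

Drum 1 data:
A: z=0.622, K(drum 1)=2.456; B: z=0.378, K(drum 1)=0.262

V/F (drum 2) = 0.384

Drum 1:
Material balance + equilibrium reduce to Σ zᵢ(Kᵢ−1)/(1+ψ₁(Kᵢ−1)) = 0.
g(0) = ΣzᵢKᵢ − 1 = 0.627 and g(1) = 1 − Σzᵢ/Kᵢ = -0.696, so a root lies in (0, 1).
Newton–Raphson from ψ₁ = 0.5:
  ψ₁ = 0.500: g = 0.0820, g' = -0.959 → ψ₁ = 0.586
  ψ₁ = 0.586: g = -0.0024, g' = -1.023 → ψ₁ = 0.583
Converged at ψ₁ = 0.583.
Drum-1 compositions:
  A: x = 0.336, y = 0.826
  B: x = 0.664, y = 0.174
Drum-2 feed = drum-1 vapor: z₂ = (0.8261, 0.1739).
Drum 2:
Binary case is linear: z₁(K₁−1)(1+ψ₂(K₂−1)) + z₂(K₂−1)(1+ψ₂(K₁−1)) = 0
⇒ ψ₂ = [z₁(K₁−1)+z₂(K₂−1)] / [−(K₁−1)(K₂−1)] = 0.0998/0.2600 = 0.384
  A: x = 0.740, y = 0.964
  B: x = 0.260, y = 0.036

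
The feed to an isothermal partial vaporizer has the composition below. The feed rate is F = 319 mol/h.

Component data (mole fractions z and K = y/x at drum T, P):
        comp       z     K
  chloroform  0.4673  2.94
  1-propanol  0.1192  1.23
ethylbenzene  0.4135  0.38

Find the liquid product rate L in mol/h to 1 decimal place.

L = 113.5 mol/h

Material balance + equilibrium reduce to Σ zᵢ(Kᵢ−1)/(1+V/F(Kᵢ−1)) = 0.
Check two-phase: ΣzᵢKᵢ = 1.6776 > 1 and Σzᵢ/Kᵢ = 1.3440 > 1, so g(0) = 0.6776 > 0 and g(1) = -0.3440 < 0.
Newton–Raphson from V/F = 0.3:
  V/F = 0.3000: g = 0.28374, g' = -0.9481 → V/F = 0.5993
  V/F = 0.5993: g = 0.03536, g' = -0.7834 → V/F = 0.6444
  V/F = 0.6444: g = -0.00018, g' = -0.7930 → V/F = 0.6442
Converged at V/F = 0.6442.
Then V = V/F·F = 0.6442·319 = 205.5 mol/h and L = F − V = 113.5 mol/h.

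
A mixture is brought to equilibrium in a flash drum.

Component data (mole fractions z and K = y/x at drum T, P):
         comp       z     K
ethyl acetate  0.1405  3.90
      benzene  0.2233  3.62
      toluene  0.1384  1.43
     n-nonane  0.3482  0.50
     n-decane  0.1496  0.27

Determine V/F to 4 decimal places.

V/F = 0.5766

Material balance + equilibrium reduce to Σ zᵢ(Kᵢ−1)/(1+V/F(Kᵢ−1)) = 0.
Feasibility: ΣzᵢKᵢ = 1.7687, Σzᵢ/Kᵢ = 1.4450 — both > 1, two phases present.
Newton–Raphson from V/F = 0.47:
  V/F = 0.4700: g = 0.09029, g' = -0.8707 → V/F = 0.5737
  V/F = 0.5737: g = 0.00239, g' = -0.8348 → V/F = 0.5766
Converged at V/F = 0.5766.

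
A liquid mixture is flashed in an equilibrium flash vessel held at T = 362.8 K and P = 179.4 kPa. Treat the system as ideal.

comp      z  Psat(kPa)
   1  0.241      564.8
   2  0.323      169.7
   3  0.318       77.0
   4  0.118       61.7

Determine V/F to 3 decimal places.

Raoult's law: Kᵢ = Pᵢˢᵃᵗ/P = Pᵢˢᵃᵗ/179.4.
  K_1 = 564.8/179.4 = 3.14827, K_2 = 169.7/179.4 = 0.94593, K_3 = 77.0/179.4 = 0.42921, K_4 = 61.7/179.4 = 0.34392
Material balance + equilibrium reduce to Σ zᵢ(Kᵢ−1)/(1+V/F(Kᵢ−1)) = 0.
Feasibility: ΣzᵢKᵢ = 1.241, Σzᵢ/Kᵢ = 1.502 — both > 1, two phases present.
Iterate (Newton) starting at V/F = 0.5:
  V/F = 0.500: g = -0.1375, g' = -0.575 → V/F = 0.261
  V/F = 0.261: g = 0.0075, g' = -0.675 → V/F = 0.272
Converged at V/F = 0.272.

V/F = 0.272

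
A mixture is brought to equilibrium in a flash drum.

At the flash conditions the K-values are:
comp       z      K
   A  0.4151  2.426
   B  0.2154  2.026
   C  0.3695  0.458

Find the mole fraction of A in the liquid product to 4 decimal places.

x_A = 0.1849

Rachford–Rice: g(ψ) = Σ zᵢ(Kᵢ−1)/(1+ψ(Kᵢ−1)) = 0.
g(0) = ΣzᵢKᵢ − 1 = 0.6127 and g(1) = 1 − Σzᵢ/Kᵢ = -0.0842, so a root lies in (0, 1).
Newton–Raphson from ψ = 0.5:
  ψ = 0.5000: g = 0.21690, g' = -0.5910 → ψ = 0.8670
  ψ = 0.8670: g = 0.00382, g' = -0.6186 → ψ = 0.8732
Converged at ψ = 0.8732.
Compositions from xᵢ = zᵢ/(1+ψ(Kᵢ−1)), yᵢ = Kᵢxᵢ:
  A: x = 0.1849, y = 0.4485
  B: x = 0.1136, y = 0.2302
  C: x = 0.7015, y = 0.3213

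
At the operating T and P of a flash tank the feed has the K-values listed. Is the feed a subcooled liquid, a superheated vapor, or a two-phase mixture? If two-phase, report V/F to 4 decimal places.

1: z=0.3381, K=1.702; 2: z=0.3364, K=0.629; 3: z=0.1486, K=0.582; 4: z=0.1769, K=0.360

ΣzᵢKᵢ = 0.9372; Σzᵢ/Kᵢ = 1.4802.
Since ΣzᵢKᵢ < 1 the mixture is below its bubble point — single liquid phase.

subcooled liquid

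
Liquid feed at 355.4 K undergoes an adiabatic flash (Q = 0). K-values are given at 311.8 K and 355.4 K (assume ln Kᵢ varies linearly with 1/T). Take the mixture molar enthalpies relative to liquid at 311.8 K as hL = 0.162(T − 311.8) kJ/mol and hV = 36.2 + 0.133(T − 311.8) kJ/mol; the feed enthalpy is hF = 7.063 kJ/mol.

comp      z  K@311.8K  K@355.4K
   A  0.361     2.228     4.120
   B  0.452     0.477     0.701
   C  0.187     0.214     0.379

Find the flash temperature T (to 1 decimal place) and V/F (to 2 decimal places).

T = 317.0 K, V/F = 0.17

Adiabatic flash: solve Rachford–Rice at each trial T, then check hF = ψ·hV(T) + (1−ψ)·hL(T).
  T = 311.8 K: K = (2.228, 0.477, 0.214), RR gives ψ = 0.080, H_out = 2.901 kJ/mol
  T = 355.4 K: K = (4.120, 0.701, 0.379), RR gives ψ = 0.665, H_out = 30.284 kJ/mol
  T = 333.6 K: K = (3.091, 0.586, 0.290), RR gives ψ = 0.402, H_out = 17.813 kJ/mol
  T = 322.7 K: K = (2.639, 0.530, 0.250), RR gives ψ = 0.259, H_out = 11.047 kJ/mol
  T = 317.2 K: K = (2.426, 0.503, 0.232), RR gives ψ = 0.175, H_out = 7.188 kJ/mol
  T = 314.5 K: K = (2.326, 0.490, 0.223), RR gives ψ = 0.130, H_out = 5.120 kJ/mol
  T = 315.9 K: K = (2.378, 0.497, 0.227), RR gives ψ = 0.154, H_out = 6.209 kJ/mol
Linear interpolation between T = 315.9 (H_out = 6.209) and T = 317.2 (H_out = 7.188) on hF = 7.063 gives T ≈ 317.0 K, at which ψ = 0.17.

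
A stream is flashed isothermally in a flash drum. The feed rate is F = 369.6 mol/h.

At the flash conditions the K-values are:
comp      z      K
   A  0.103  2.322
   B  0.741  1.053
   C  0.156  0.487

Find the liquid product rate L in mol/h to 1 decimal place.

L = 152.0 mol/h

Rachford–Rice: g(ψ) = Σ zᵢ(Kᵢ−1)/(1+ψ(Kᵢ−1)) = 0.
Check two-phase: ΣzᵢKᵢ = 1.095 > 1 and Σzᵢ/Kᵢ = 1.068 > 1, so g(0) = 0.095 > 0 and g(1) = -0.068 < 0.
Newton–Raphson from ψ = 0.45:
  ψ = 0.450: g = 0.0197, g' = -0.142 → ψ = 0.588
  ψ = 0.588: g = 0.0000, g' = -0.143 → ψ = 0.589
Converged at ψ = 0.589.
Then V = ψ·F = 0.5887·369.6 = 217.6 mol/h and L = F − V = 152.0 mol/h.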